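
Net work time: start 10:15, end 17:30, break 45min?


Total time = (17×60+30) - (10×60+15)
= 1050 - 615 = 435 min
Minus break: 435 - 45 = 390 min
= 6h 30m

6h 30m (390 minutes)


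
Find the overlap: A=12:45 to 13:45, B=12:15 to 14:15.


60 minutes

Meeting A: 765-825 (in minutes from midnight)
Meeting B: 735-855
Overlap start = max(765, 735) = 765
Overlap end = min(825, 855) = 825
Overlap = max(0, 825 - 765) = 60 min


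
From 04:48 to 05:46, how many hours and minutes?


0h 58m

End time in minutes: 5×60 + 46 = 346
Start time in minutes: 4×60 + 48 = 288
Difference = 346 - 288 = 58 minutes
= 0 hours 58 minutes


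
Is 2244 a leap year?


Rules: divisible by 4 AND (not by 100 OR by 400)
2244 ÷ 4 = 561 exactly → divisible by 4
2244 ÷ 100 = 22 remainder 44 → not divisible by 100
Divisible by 4 but not by 100 → leap year

Yes


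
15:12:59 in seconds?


Hours: 15 × 3600 = 54000
Minutes: 12 × 60 = 720
Seconds: 59
Total = 54000 + 720 + 59 = 54779

54779 seconds


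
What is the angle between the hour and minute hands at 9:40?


50.0°

Hour hand = 9×30 + 40×0.5 = 290.0°
Minute hand = 40×6 = 240°
Difference = |290.0 - 240| = 50.0°


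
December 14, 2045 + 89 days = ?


Start: December 14, 2045
Add 89 days
December 14 → January 1: 31 - 14 + 1 = 18 days (89 - 18 = 71 left)
January 1 → February 1: 31 - 1 + 1 = 31 days (71 - 31 = 40 left)
February 1 → March 1: 28 - 1 + 1 = 28 days (40 - 28 = 12 left)
March 1 + 12 = March 13, 2046

March 13, 2046


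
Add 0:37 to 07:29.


08:06

Start: 449 minutes from midnight
Add: 37 minutes
Total: 486 minutes
Hours: 486 ÷ 60 = 8 remainder 6


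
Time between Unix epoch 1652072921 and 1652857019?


Difference = 1652857019 - 1652072921 = 784098 seconds
In hours: 784098 / 3600 ≈ 217.8
In days: 784098 / 86400 ≈ 9.08

784098 seconds (217.8 hours / 9.08 days)


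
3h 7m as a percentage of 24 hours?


Total minutes: 3×60 + 7 = 187
Day = 24×60 = 1440 minutes
Fraction = 187/1440 ≈ 0.1299
As a percentage: 187/1440 × 100 ≈ 12.99%

0.1299 (12.99%)


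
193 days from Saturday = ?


Start: Saturday (index 5)
(5 + 193) mod 7
= 198 mod 7
= 2
Index 2 → Wednesday

Wednesday


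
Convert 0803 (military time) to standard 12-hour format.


8:03 AM

Hour: 8
8 < 12 → AM


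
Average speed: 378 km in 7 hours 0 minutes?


Distance: 378 km
Time: 7 hours
Speed = 378 / 7 = 54.0 km/h

54.0 km/h


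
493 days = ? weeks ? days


70 weeks 3 days

Weeks: 493 ÷ 7 = 70 remainder 3


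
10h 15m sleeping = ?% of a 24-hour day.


42.7%

Time: 615 minutes
Day: 1440 minutes
Percentage = (615/1440) × 100 ≈ 42.7%


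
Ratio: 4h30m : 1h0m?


Duration 1: 270 minutes
Duration 2: 60 minutes
Ratio = 270:60
GCD = 30
Simplified = 9:2
As a decimal: 9/2 = 4.50

9:2 (4.50)


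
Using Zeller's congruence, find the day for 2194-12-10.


Wednesday

Zeller's congruence:
q=10, m=12, k=94, j=21
h = (10 + ⌊13×13/5⌋ + 94 + ⌊94/4⌋ + ⌊21/4⌋ - 2×21) mod 7
= (10 + 33 + 94 + 23 + 5 - 42) mod 7
= 123 mod 7 = 4
h=4 → Wednesday


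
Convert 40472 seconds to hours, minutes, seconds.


Hours: 40472 ÷ 3600 = 11 remainder 872
Minutes: 872 ÷ 60 = 14 remainder 32
Seconds: 32

11h 14m 32s


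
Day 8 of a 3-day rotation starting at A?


Shifts: A, B, C
Start: A (index 0)
Day 8: (0 + 8 - 1) mod 3
= 7 mod 3
= 1
Index 1 → shift B

Shift B


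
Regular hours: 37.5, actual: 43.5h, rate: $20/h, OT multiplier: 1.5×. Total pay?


$930.00

Regular: 37.5h × $20 = $750.00
Overtime: 43.5 - 37.5 = 6.0h
OT pay: 6.0h × $20 × 1.5 = $180.00
Total = $750.00 + $180.00 = $930.00


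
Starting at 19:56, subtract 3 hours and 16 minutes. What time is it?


Start: 1196 minutes from midnight
Subtract: 196 minutes
Remaining: 1196 - 196 = 1000
Hours: 16, Minutes: 40

16:40


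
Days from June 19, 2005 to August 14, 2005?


From June 19, 2005 to August 14, 2005
Rest of June 2005: 30 - 19 = 11
Full months: July 31
Days into August 2005: 14
Total = 11 + 31 + 14 = 56 days

56 days


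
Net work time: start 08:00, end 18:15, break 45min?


9h 30m (570 minutes)

Total time = (18×60+15) - (8×60+0)
= 1095 - 480 = 615 min
Minus break: 615 - 45 = 570 min
= 9h 30m


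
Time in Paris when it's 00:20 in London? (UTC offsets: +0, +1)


Time difference = UTC+1 - UTC+0 = +1 hours
New hour = (0 + 1) mod 24
= 1 mod 24 = 1
Minutes unchanged → 01:20

01:20


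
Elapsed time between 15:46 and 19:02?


3h 16m

End time in minutes: 19×60 + 2 = 1142
Start time in minutes: 15×60 + 46 = 946
Difference = 1142 - 946 = 196 minutes
= 3 hours 16 minutes


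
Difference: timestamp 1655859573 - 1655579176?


Difference = 1655859573 - 1655579176 = 280397 seconds
In hours: 280397 / 3600 ≈ 77.9
In days: 280397 / 86400 ≈ 3.25

280397 seconds (77.9 hours / 3.25 days)


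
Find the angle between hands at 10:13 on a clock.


Hour hand = 10×30 + 13×0.5 = 306.5°
Minute hand = 13×6 = 78°
Difference = |306.5 - 78| = 228.5°
Since > 180°: 360 - 228.5 = 131.5°

131.5°


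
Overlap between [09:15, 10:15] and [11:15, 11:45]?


0 minutes

Meeting A: 555-615 (in minutes from midnight)
Meeting B: 675-705
Overlap start = max(555, 675) = 675
Overlap end = min(615, 705) = 615
Overlap = max(0, 615 - 675) = 0 min


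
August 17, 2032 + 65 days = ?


October 21, 2032

Start: August 17, 2032
Add 65 days
August 17 → September 1: 31 - 17 + 1 = 15 days (65 - 15 = 50 left)
September 1 → October 1: 30 - 1 + 1 = 30 days (50 - 30 = 20 left)
October 1 + 20 = October 21, 2032


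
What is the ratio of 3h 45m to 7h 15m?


15:29 (0.52)

Duration 1: 225 minutes
Duration 2: 435 minutes
Ratio = 225:435
GCD = 15
Simplified = 15:29
As a decimal: 15/29 ≈ 0.52


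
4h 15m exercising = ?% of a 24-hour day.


17.7%

Time: 255 minutes
Day: 1440 minutes
Percentage = (255/1440) × 100 ≈ 17.7%


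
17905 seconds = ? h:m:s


4h 58m 25s

Hours: 17905 ÷ 3600 = 4 remainder 3505
Minutes: 3505 ÷ 60 = 58 remainder 25
Seconds: 25


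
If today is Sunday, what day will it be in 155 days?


Monday

Start: Sunday (index 6)
(6 + 155) mod 7
= 161 mod 7
= 0
Index 0 → Monday


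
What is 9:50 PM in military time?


21:50

Input: 9:50 PM
PM: 9 + 12 = 21


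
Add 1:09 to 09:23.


Start: 563 minutes from midnight
Add: 69 minutes
Total: 632 minutes
Hours: 632 ÷ 60 = 10 remainder 32

10:32


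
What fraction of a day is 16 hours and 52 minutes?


0.7028 (70.28%)

Total minutes: 16×60 + 52 = 1012
Day = 24×60 = 1440 minutes
Fraction = 1012/1440 ≈ 0.7028
As a percentage: 1012/1440 × 100 ≈ 70.28%


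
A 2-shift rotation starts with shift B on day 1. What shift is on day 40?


Shifts: A, B
Start: B (index 1)
Day 40: (1 + 40 - 1) mod 2
= 40 mod 2
= 0
Index 0 → shift A

Shift A


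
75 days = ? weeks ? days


10 weeks 5 days

Weeks: 75 ÷ 7 = 10 remainder 5


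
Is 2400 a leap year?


Rules: divisible by 4 AND (not by 100 OR by 400)
2400 ÷ 4 = 600 exactly → divisible by 4
2400 ÷ 100 = 24 exactly → divisible by 100
2400 ÷ 400 = 6 exactly → divisible by 400
Divisible by 400 → leap year

Yes


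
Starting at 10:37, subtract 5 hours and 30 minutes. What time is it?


Start: 637 minutes from midnight
Subtract: 330 minutes
Remaining: 637 - 330 = 307
Hours: 5, Minutes: 7

05:07


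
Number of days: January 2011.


31 days

Month: January (month 1)
January has 31 days


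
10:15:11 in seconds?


Hours: 10 × 3600 = 36000
Minutes: 15 × 60 = 900
Seconds: 11
Total = 36000 + 900 + 11 = 36911

36911 seconds


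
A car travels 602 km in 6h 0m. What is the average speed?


Distance: 602 km
Time: 6 hours
Speed = 602 / 6 ≈ 100.3 km/h

100.3 km/h


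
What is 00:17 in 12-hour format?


12:17 AM

Hour: 0
0 → 12 AM (midnight)


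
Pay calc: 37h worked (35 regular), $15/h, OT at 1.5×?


Regular: 35h × $15 = $525.00
Overtime: 37 - 35 = 2h
OT pay: 2h × $15 × 1.5 = $45.00
Total = $525.00 + $45.00 = $570.00

$570.00


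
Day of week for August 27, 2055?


Zeller's congruence:
q=27, m=8, k=55, j=20
h = (27 + ⌊13×9/5⌋ + 55 + ⌊55/4⌋ + ⌊20/4⌋ - 2×20) mod 7
= (27 + 23 + 55 + 13 + 5 - 40) mod 7
= 83 mod 7 = 6
h=6 → Friday

Friday


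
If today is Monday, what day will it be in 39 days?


Start: Monday (index 0)
(0 + 39) mod 7
= 39 mod 7
= 4
Index 4 → Friday

Friday


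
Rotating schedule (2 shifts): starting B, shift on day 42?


Shift A

Shifts: A, B
Start: B (index 1)
Day 42: (1 + 42 - 1) mod 2
= 42 mod 2
= 0
Index 0 → shift A


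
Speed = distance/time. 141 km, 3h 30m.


40.3 km/h

Distance: 141 km
Time: 3h 30m = 210 min = 210/60 = 7/2 hours
Speed = 141 ÷ (7/2) = 141 × 2 / 7 = 282/7 ≈ 40.3 km/h


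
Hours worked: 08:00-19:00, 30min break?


Total time = (19×60+0) - (8×60+0)
= 1140 - 480 = 660 min
Minus break: 660 - 30 = 630 min
= 10h 30m

10h 30m (630 minutes)


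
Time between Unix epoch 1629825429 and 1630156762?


Difference = 1630156762 - 1629825429 = 331333 seconds
In hours: 331333 / 3600 ≈ 92.0
In days: 331333 / 86400 ≈ 3.83

331333 seconds (92.0 hours / 3.83 days)


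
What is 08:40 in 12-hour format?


8:40 AM

Hour: 8
8 < 12 → AM


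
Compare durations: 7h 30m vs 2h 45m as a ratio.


Duration 1: 450 minutes
Duration 2: 165 minutes
Ratio = 450:165
GCD = 15
Simplified = 30:11
As a decimal: 30/11 ≈ 2.73

30:11 (2.73)


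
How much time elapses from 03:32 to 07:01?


3h 29m

End time in minutes: 7×60 + 1 = 421
Start time in minutes: 3×60 + 32 = 212
Difference = 421 - 212 = 209 minutes
= 3 hours 29 minutes


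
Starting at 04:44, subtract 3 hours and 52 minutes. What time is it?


00:52

Start: 284 minutes from midnight
Subtract: 232 minutes
Remaining: 284 - 232 = 52
Hours: 0, Minutes: 52


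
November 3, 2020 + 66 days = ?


January 8, 2021

Start: November 3, 2020
Add 66 days
November 3 → December 1: 30 - 3 + 1 = 28 days (66 - 28 = 38 left)
December 1 → January 1: 31 - 1 + 1 = 31 days (38 - 31 = 7 left)
January 1 + 7 = January 8, 2021


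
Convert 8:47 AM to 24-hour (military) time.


Input: 8:47 AM
AM hour stays: 8

08:47


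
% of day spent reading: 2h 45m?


11.5%

Time: 165 minutes
Day: 1440 minutes
Percentage = (165/1440) × 100 ≈ 11.5%


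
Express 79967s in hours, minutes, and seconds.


22h 12m 47s

Hours: 79967 ÷ 3600 = 22 remainder 767
Minutes: 767 ÷ 60 = 12 remainder 47
Seconds: 47


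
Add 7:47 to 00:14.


Start: 14 minutes from midnight
Add: 467 minutes
Total: 481 minutes
Hours: 481 ÷ 60 = 8 remainder 1

08:01


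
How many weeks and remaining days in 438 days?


62 weeks 4 days

Weeks: 438 ÷ 7 = 62 remainder 4


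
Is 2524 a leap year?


Yes

Rules: divisible by 4 AND (not by 100 OR by 400)
2524 ÷ 4 = 631 exactly → divisible by 4
2524 ÷ 100 = 25 remainder 24 → not divisible by 100
Divisible by 4 but not by 100 → leap year


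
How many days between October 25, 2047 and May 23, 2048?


From October 25, 2047 to May 23, 2048
Rest of October 2047: 31 - 25 = 6
Full months: November 30, December 31, January 31, February 2048 29, March 31, April 30
Days into May 2048: 23
Total = 6 + 30 + 31 + 31 + 29 + 31 + 30 + 23 = 211 days

211 days


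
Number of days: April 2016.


Month: April (month 4)
April has 30 days

30 days


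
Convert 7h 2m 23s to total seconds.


Hours: 7 × 3600 = 25200
Minutes: 2 × 60 = 120
Seconds: 23
Total = 25200 + 120 + 23 = 25343

25343 seconds


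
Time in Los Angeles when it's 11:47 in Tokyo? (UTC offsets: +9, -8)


Time difference = UTC-8 - UTC+9 = -17 hours
New hour = (11 -17) mod 24
= -6 mod 24 = 18
Minutes unchanged → 18:47; -6 < 0 → previous day

18:47 (previous day)


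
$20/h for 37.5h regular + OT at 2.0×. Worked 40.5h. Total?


$870.00

Regular: 37.5h × $20 = $750.00
Overtime: 40.5 - 37.5 = 3.0h
OT pay: 3.0h × $20 × 2.0 = $120.00
Total = $750.00 + $120.00 = $870.00


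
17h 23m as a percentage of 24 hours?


0.7243 (72.43%)

Total minutes: 17×60 + 23 = 1043
Day = 24×60 = 1440 minutes
Fraction = 1043/1440 ≈ 0.7243
As a percentage: 1043/1440 × 100 ≈ 72.43%


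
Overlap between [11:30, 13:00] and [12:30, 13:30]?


30 minutes

Meeting A: 690-780 (in minutes from midnight)
Meeting B: 750-810
Overlap start = max(690, 750) = 750
Overlap end = min(780, 810) = 780
Overlap = max(0, 780 - 750) = 30 min


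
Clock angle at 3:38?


Hour hand = 3×30 + 38×0.5 = 109.0°
Minute hand = 38×6 = 228°
Difference = |109.0 - 228| = 119.0°

119.0°


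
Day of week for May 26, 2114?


Zeller's congruence:
q=26, m=5, k=14, j=21
h = (26 + ⌊13×6/5⌋ + 14 + ⌊14/4⌋ + ⌊21/4⌋ - 2×21) mod 7
= (26 + 15 + 14 + 3 + 5 - 42) mod 7
= 21 mod 7 = 0
h=0 → Saturday

Saturday


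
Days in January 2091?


Month: January (month 1)
January has 31 days

31 days


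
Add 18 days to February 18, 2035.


Start: February 18, 2035
Add 18 days
February 18 → March 1: 28 - 18 + 1 = 11 days (18 - 11 = 7 left)
March 1 + 7 = March 8, 2035

March 8, 2035


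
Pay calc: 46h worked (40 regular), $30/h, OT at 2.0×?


Regular: 40h × $30 = $1200.00
Overtime: 46 - 40 = 6h
OT pay: 6h × $30 × 2.0 = $360.00
Total = $1200.00 + $360.00 = $1560.00

$1560.00


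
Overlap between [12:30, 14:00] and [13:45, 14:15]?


15 minutes

Meeting A: 750-840 (in minutes from midnight)
Meeting B: 825-855
Overlap start = max(750, 825) = 825
Overlap end = min(840, 855) = 840
Overlap = max(0, 840 - 825) = 15 min


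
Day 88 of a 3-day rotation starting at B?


Shifts: A, B, C
Start: B (index 1)
Day 88: (1 + 88 - 1) mod 3
= 88 mod 3
= 1
Index 1 → shift B

Shift B


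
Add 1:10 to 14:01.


15:11

Start: 841 minutes from midnight
Add: 70 minutes
Total: 911 minutes
Hours: 911 ÷ 60 = 15 remainder 11


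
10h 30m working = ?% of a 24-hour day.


Time: 630 minutes
Day: 1440 minutes
Percentage = (630/1440) × 100 ≈ 43.8%

43.8%


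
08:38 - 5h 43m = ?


Start: 518 minutes from midnight
Subtract: 343 minutes
Remaining: 518 - 343 = 175
Hours: 2, Minutes: 55

02:55


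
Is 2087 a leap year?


Rules: divisible by 4 AND (not by 100 OR by 400)
2087 ÷ 4 = 521 remainder 3 → not divisible by 4
Not divisible by 4 → not a leap year

No


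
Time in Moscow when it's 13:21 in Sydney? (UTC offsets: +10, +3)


Time difference = UTC+3 - UTC+10 = -7 hours
New hour = (13 -7) mod 24
= 6 mod 24 = 6
Minutes unchanged → 06:21

06:21


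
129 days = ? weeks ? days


18 weeks 3 days

Weeks: 129 ÷ 7 = 18 remainder 3


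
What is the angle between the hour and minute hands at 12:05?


Hour hand (12 ≡ 0 on the dial): 0×30 + 5×0.5 = 2.5°
Minute hand = 5×6 = 30°
Difference = |2.5 - 30| = 27.5°

27.5°


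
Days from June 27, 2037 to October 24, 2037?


119 days

From June 27, 2037 to October 24, 2037
Rest of June 2037: 30 - 27 = 3
Full months: July 31, August 31, September 30
Days into October 2037: 24
Total = 3 + 31 + 31 + 30 + 24 = 119 days


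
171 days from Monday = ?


Thursday

Start: Monday (index 0)
(0 + 171) mod 7
= 171 mod 7
= 3
Index 3 → Thursday


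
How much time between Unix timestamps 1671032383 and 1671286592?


254209 seconds (70.6 hours / 2.94 days)

Difference = 1671286592 - 1671032383 = 254209 seconds
In hours: 254209 / 3600 ≈ 70.6
In days: 254209 / 86400 ≈ 2.94


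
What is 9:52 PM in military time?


Input: 9:52 PM
PM: 9 + 12 = 21

21:52


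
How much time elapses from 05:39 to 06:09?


0h 30m

End time in minutes: 6×60 + 9 = 369
Start time in minutes: 5×60 + 39 = 339
Difference = 369 - 339 = 30 minutes
= 0 hours 30 minutes


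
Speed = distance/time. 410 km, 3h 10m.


Distance: 410 km
Time: 3h 10m = 190 min = 190/60 = 19/6 hours
Speed = 410 ÷ (19/6) = 410 × 6 / 19 = 2460/19 ≈ 129.5 km/h

129.5 km/h


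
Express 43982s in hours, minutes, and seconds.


Hours: 43982 ÷ 3600 = 12 remainder 782
Minutes: 782 ÷ 60 = 13 remainder 2
Seconds: 2

12h 13m 2s


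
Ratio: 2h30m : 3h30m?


5:7 (0.71)

Duration 1: 150 minutes
Duration 2: 210 minutes
Ratio = 150:210
GCD = 30
Simplified = 5:7
As a decimal: 5/7 ≈ 0.71


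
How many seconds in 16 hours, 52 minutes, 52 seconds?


Hours: 16 × 3600 = 57600
Minutes: 52 × 60 = 3120
Seconds: 52
Total = 57600 + 3120 + 52 = 60772

60772 seconds


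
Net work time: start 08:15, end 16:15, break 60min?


7h 0m (420 minutes)

Total time = (16×60+15) - (8×60+15)
= 975 - 495 = 480 min
Minus break: 480 - 60 = 420 min
= 7h 0m


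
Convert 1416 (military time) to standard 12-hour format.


2:16 PM

Hour: 14
14 - 12 = 2 → PM


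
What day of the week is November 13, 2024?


Zeller's congruence:
q=13, m=11, k=24, j=20
h = (13 + ⌊13×12/5⌋ + 24 + ⌊24/4⌋ + ⌊20/4⌋ - 2×20) mod 7
= (13 + 31 + 24 + 6 + 5 - 40) mod 7
= 39 mod 7 = 4
h=4 → Wednesday

Wednesday


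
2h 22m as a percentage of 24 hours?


Total minutes: 2×60 + 22 = 142
Day = 24×60 = 1440 minutes
Fraction = 142/1440 ≈ 0.0986
As a percentage: 142/1440 × 100 ≈ 9.86%

0.0986 (9.86%)


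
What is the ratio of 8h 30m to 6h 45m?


Duration 1: 510 minutes
Duration 2: 405 minutes
Ratio = 510:405
GCD = 15
Simplified = 34:27
As a decimal: 34/27 ≈ 1.26

34:27 (1.26)


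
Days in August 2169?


31 days

Month: August (month 8)
August has 31 days


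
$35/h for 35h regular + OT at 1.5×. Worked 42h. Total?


Regular: 35h × $35 = $1225.00
Overtime: 42 - 35 = 7h
OT pay: 7h × $35 × 1.5 = $367.50
Total = $1225.00 + $367.50 = $1592.50

$1592.50


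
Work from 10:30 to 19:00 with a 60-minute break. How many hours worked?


Total time = (19×60+0) - (10×60+30)
= 1140 - 630 = 510 min
Minus break: 510 - 60 = 450 min
= 7h 30m

7h 30m (450 minutes)


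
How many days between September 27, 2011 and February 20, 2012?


146 days

From September 27, 2011 to February 20, 2012
Rest of September 2011: 30 - 27 = 3
Full months: October 31, November 30, December 31, January 31
Days into February 2012: 20
Total = 3 + 31 + 30 + 31 + 31 + 20 = 146 days


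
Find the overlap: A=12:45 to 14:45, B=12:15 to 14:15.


90 minutes

Meeting A: 765-885 (in minutes from midnight)
Meeting B: 735-855
Overlap start = max(765, 735) = 765
Overlap end = min(885, 855) = 855
Overlap = max(0, 855 - 765) = 90 min


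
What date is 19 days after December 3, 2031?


December 22, 2031

Start: December 3, 2031
Add 19 days
December 3 + 19 = December 22, 2031


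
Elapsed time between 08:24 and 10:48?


End time in minutes: 10×60 + 48 = 648
Start time in minutes: 8×60 + 24 = 504
Difference = 648 - 504 = 144 minutes
= 2 hours 24 minutes

2h 24m


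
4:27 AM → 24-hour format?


04:27

Input: 4:27 AM
AM hour stays: 4


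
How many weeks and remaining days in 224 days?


Weeks: 224 ÷ 7 = 32 remainder 0

32 weeks 0 days


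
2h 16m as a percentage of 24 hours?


Total minutes: 2×60 + 16 = 136
Day = 24×60 = 1440 minutes
Fraction = 136/1440 ≈ 0.0944
As a percentage: 136/1440 × 100 ≈ 9.44%

0.0944 (9.44%)


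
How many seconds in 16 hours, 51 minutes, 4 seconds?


Hours: 16 × 3600 = 57600
Minutes: 51 × 60 = 3060
Seconds: 4
Total = 57600 + 3060 + 4 = 60664

60664 seconds


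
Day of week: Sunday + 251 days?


Start: Sunday (index 6)
(6 + 251) mod 7
= 257 mod 7
= 5
Index 5 → Saturday

Saturday


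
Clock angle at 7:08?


166.0°

Hour hand = 7×30 + 8×0.5 = 214.0°
Minute hand = 8×6 = 48°
Difference = |214.0 - 48| = 166.0°


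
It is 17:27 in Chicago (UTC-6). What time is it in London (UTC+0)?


Time difference = UTC+0 - UTC-6 = +6 hours
New hour = (17 + 6) mod 24
= 23 mod 24 = 23
Minutes unchanged → 23:27

23:27


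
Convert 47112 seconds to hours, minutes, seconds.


13h 5m 12s

Hours: 47112 ÷ 3600 = 13 remainder 312
Minutes: 312 ÷ 60 = 5 remainder 12
Seconds: 12


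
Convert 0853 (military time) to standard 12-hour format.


8:53 AM

Hour: 8
8 < 12 → AM


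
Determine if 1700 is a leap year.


No

Rules: divisible by 4 AND (not by 100 OR by 400)
1700 ÷ 4 = 425 exactly → divisible by 4
1700 ÷ 100 = 17 exactly → divisible by 100
1700 ÷ 400 = 4 remainder 100 → not divisible by 400
Divisible by 100 but not by 400 → not a leap year


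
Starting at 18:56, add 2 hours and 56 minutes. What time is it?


21:52

Start: 1136 minutes from midnight
Add: 176 minutes
Total: 1312 minutes
Hours: 1312 ÷ 60 = 21 remainder 52


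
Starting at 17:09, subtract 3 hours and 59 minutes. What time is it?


Start: 1029 minutes from midnight
Subtract: 239 minutes
Remaining: 1029 - 239 = 790
Hours: 13, Minutes: 10

13:10


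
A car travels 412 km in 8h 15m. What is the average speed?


Distance: 412 km
Time: 8h 15m = 495 min = 495/60 = 33/4 hours
Speed = 412 ÷ (33/4) = 412 × 4 / 33 = 1648/33 ≈ 49.9 km/h

49.9 km/h


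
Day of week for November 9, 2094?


Zeller's congruence:
q=9, m=11, k=94, j=20
h = (9 + ⌊13×12/5⌋ + 94 + ⌊94/4⌋ + ⌊20/4⌋ - 2×20) mod 7
= (9 + 31 + 94 + 23 + 5 - 40) mod 7
= 122 mod 7 = 3
h=3 → Tuesday

Tuesday


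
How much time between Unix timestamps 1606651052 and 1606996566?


Difference = 1606996566 - 1606651052 = 345514 seconds
In hours: 345514 / 3600 ≈ 96.0
In days: 345514 / 86400 ≈ 4.00

345514 seconds (96.0 hours / 4.00 days)


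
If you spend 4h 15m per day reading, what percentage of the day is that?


17.7%

Time: 255 minutes
Day: 1440 minutes
Percentage = (255/1440) × 100 ≈ 17.7%


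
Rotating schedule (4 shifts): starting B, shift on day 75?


Shifts: A, B, C, D
Start: B (index 1)
Day 75: (1 + 75 - 1) mod 4
= 75 mod 4
= 3
Index 3 → shift D

Shift D


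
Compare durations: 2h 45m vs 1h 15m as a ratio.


Duration 1: 165 minutes
Duration 2: 75 minutes
Ratio = 165:75
GCD = 15
Simplified = 11:5
As a decimal: 11/5 = 2.20

11:5 (2.20)


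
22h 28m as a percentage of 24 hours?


0.9361 (93.61%)

Total minutes: 22×60 + 28 = 1348
Day = 24×60 = 1440 minutes
Fraction = 1348/1440 ≈ 0.9361
As a percentage: 1348/1440 × 100 ≈ 93.61%


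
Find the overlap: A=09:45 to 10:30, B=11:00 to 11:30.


0 minutes

Meeting A: 585-630 (in minutes from midnight)
Meeting B: 660-690
Overlap start = max(585, 660) = 660
Overlap end = min(630, 690) = 630
Overlap = max(0, 630 - 660) = 0 min


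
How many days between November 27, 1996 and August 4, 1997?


From November 27, 1996 to August 4, 1997
Rest of November 1996: 30 - 27 = 3
Full months: December 31, January 31, February 1997 28, March 31, April 30, May 31, June 30, July 31
Days into August 1997: 4
Total = 3 + 31 + 31 + 28 + 31 + 30 + 31 + 30 + 31 + 4 = 250 days

250 days


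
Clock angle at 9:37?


66.5°

Hour hand = 9×30 + 37×0.5 = 288.5°
Minute hand = 37×6 = 222°
Difference = |288.5 - 222| = 66.5°


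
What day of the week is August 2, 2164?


Zeller's congruence:
q=2, m=8, k=64, j=21
h = (2 + ⌊13×9/5⌋ + 64 + ⌊64/4⌋ + ⌊21/4⌋ - 2×21) mod 7
= (2 + 23 + 64 + 16 + 5 - 42) mod 7
= 68 mod 7 = 5
h=5 → Thursday

Thursday


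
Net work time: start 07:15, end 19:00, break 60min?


Total time = (19×60+0) - (7×60+15)
= 1140 - 435 = 705 min
Minus break: 705 - 60 = 645 min
= 10h 45m

10h 45m (645 minutes)


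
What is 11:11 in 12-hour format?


Hour: 11
11 < 12 → AM

11:11 AM


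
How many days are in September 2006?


30 days

Month: September (month 9)
September has 30 days


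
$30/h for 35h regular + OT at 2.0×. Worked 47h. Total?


Regular: 35h × $30 = $1050.00
Overtime: 47 - 35 = 12h
OT pay: 12h × $30 × 2.0 = $720.00
Total = $1050.00 + $720.00 = $1770.00

$1770.00


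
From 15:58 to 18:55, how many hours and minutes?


2h 57m

End time in minutes: 18×60 + 55 = 1135
Start time in minutes: 15×60 + 58 = 958
Difference = 1135 - 958 = 177 minutes
= 2 hours 57 minutes


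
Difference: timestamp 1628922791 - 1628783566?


Difference = 1628922791 - 1628783566 = 139225 seconds
In hours: 139225 / 3600 ≈ 38.7
In days: 139225 / 86400 ≈ 1.61

139225 seconds (38.7 hours / 1.61 days)


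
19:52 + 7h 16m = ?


03:08 (next day)

Start: 1192 minutes from midnight
Add: 436 minutes
Total: 1628 minutes
Hours: 1628 ÷ 60 = 27 remainder 8
27 ≥ 24 → 27 - 24 = 3 (next day)


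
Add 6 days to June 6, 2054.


June 12, 2054

Start: June 6, 2054
Add 6 days
June 6 + 6 = June 12, 2054


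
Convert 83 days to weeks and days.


11 weeks 6 days

Weeks: 83 ÷ 7 = 11 remainder 6


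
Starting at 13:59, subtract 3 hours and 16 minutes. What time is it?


Start: 839 minutes from midnight
Subtract: 196 minutes
Remaining: 839 - 196 = 643
Hours: 10, Minutes: 43

10:43


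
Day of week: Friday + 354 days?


Start: Friday (index 4)
(4 + 354) mod 7
= 358 mod 7
= 1
Index 1 → Tuesday

Tuesday


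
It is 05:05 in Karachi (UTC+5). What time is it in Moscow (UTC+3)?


Time difference = UTC+3 - UTC+5 = -2 hours
New hour = (5 -2) mod 24
= 3 mod 24 = 3
Minutes unchanged → 03:05

03:05


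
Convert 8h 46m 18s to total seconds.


31578 seconds

Hours: 8 × 3600 = 28800
Minutes: 46 × 60 = 2760
Seconds: 18
Total = 28800 + 2760 + 18 = 31578


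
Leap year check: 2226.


No

Rules: divisible by 4 AND (not by 100 OR by 400)
2226 ÷ 4 = 556 remainder 2 → not divisible by 4
Not divisible by 4 → not a leap year


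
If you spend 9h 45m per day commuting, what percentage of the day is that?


40.6%

Time: 585 minutes
Day: 1440 minutes
Percentage = (585/1440) × 100 ≈ 40.6%


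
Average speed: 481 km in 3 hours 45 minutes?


Distance: 481 km
Time: 3h 45m = 225 min = 225/60 = 15/4 hours
Speed = 481 ÷ (15/4) = 481 × 4 / 15 = 1924/15 ≈ 128.3 km/h

128.3 km/h


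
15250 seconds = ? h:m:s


4h 14m 10s

Hours: 15250 ÷ 3600 = 4 remainder 850
Minutes: 850 ÷ 60 = 14 remainder 10
Seconds: 10


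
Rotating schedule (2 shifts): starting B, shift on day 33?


Shift B

Shifts: A, B
Start: B (index 1)
Day 33: (1 + 33 - 1) mod 2
= 33 mod 2
= 1
Index 1 → shift B


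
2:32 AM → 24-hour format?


Input: 2:32 AM
AM hour stays: 2

02:32


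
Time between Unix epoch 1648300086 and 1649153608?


853522 seconds (237.1 hours / 9.88 days)

Difference = 1649153608 - 1648300086 = 853522 seconds
In hours: 853522 / 3600 ≈ 237.1
In days: 853522 / 86400 ≈ 9.88


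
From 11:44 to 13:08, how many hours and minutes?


1h 24m

End time in minutes: 13×60 + 8 = 788
Start time in minutes: 11×60 + 44 = 704
Difference = 788 - 704 = 84 minutes
= 1 hours 24 minutes


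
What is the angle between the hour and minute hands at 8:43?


3.5°

Hour hand = 8×30 + 43×0.5 = 261.5°
Minute hand = 43×6 = 258°
Difference = |261.5 - 258| = 3.5°


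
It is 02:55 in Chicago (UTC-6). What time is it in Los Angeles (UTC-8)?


Time difference = UTC-8 - UTC-6 = -2 hours
New hour = (2 -2) mod 24
= 0 mod 24 = 0
Minutes unchanged → 00:55

00:55


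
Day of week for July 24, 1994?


Zeller's congruence:
q=24, m=7, k=94, j=19
h = (24 + ⌊13×8/5⌋ + 94 + ⌊94/4⌋ + ⌊19/4⌋ - 2×19) mod 7
= (24 + 20 + 94 + 23 + 4 - 38) mod 7
= 127 mod 7 = 1
h=1 → Sunday

Sunday


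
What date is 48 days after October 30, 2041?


Start: October 30, 2041
Add 48 days
October 30 → November 1: 31 - 30 + 1 = 2 days (48 - 2 = 46 left)
November 1 → December 1: 30 - 1 + 1 = 30 days (46 - 30 = 16 left)
December 1 + 16 = December 17, 2041

December 17, 2041


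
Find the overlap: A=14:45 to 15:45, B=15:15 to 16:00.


30 minutes

Meeting A: 885-945 (in minutes from midnight)
Meeting B: 915-960
Overlap start = max(885, 915) = 915
Overlap end = min(945, 960) = 945
Overlap = max(0, 945 - 915) = 30 min


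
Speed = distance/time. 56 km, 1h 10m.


48.0 km/h

Distance: 56 km
Time: 1h 10m = 70 min = 70/60 = 7/6 hours
Speed = 56 ÷ (7/6) = 56 × 6 / 7 = 336/7 = 48.0 km/h


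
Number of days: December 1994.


Month: December (month 12)
December has 31 days

31 days


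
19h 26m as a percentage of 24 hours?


0.8097 (80.97%)

Total minutes: 19×60 + 26 = 1166
Day = 24×60 = 1440 minutes
Fraction = 1166/1440 ≈ 0.8097
As a percentage: 1166/1440 × 100 ≈ 80.97%


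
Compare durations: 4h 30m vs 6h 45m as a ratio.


Duration 1: 270 minutes
Duration 2: 405 minutes
Ratio = 270:405
GCD = 135
Simplified = 2:3
As a decimal: 2/3 ≈ 0.67

2:3 (0.67)


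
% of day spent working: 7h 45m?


32.3%

Time: 465 minutes
Day: 1440 minutes
Percentage = (465/1440) × 100 ≈ 32.3%


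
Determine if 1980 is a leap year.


Yes

Rules: divisible by 4 AND (not by 100 OR by 400)
1980 ÷ 4 = 495 exactly → divisible by 4
1980 ÷ 100 = 19 remainder 80 → not divisible by 100
Divisible by 4 but not by 100 → leap year


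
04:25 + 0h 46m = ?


Start: 265 minutes from midnight
Add: 46 minutes
Total: 311 minutes
Hours: 311 ÷ 60 = 5 remainder 11

05:11


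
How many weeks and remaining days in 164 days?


23 weeks 3 days

Weeks: 164 ÷ 7 = 23 remainder 3


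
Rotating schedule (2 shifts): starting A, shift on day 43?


Shift A

Shifts: A, B
Start: A (index 0)
Day 43: (0 + 43 - 1) mod 2
= 42 mod 2
= 0
Index 0 → shift A


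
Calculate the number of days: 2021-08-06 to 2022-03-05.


211 days

From August 6, 2021 to March 5, 2022
Rest of August 2021: 31 - 6 = 25
Full months: September 30, October 31, November 30, December 31, January 31, February 2022 28
Days into March 2022: 5
Total = 25 + 30 + 31 + 30 + 31 + 31 + 28 + 5 = 211 days


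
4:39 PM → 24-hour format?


16:39

Input: 4:39 PM
PM: 4 + 12 = 16


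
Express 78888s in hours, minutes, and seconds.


Hours: 78888 ÷ 3600 = 21 remainder 3288
Minutes: 3288 ÷ 60 = 54 remainder 48
Seconds: 48

21h 54m 48s


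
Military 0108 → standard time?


1:08 AM

Hour: 1
1 < 12 → AM


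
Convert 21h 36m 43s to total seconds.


77803 seconds

Hours: 21 × 3600 = 75600
Minutes: 36 × 60 = 2160
Seconds: 43
Total = 75600 + 2160 + 43 = 77803


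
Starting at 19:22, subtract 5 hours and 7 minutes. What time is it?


14:15

Start: 1162 minutes from midnight
Subtract: 307 minutes
Remaining: 1162 - 307 = 855
Hours: 14, Minutes: 15


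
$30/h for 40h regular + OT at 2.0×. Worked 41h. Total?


Regular: 40h × $30 = $1200.00
Overtime: 41 - 40 = 1h
OT pay: 1h × $30 × 2.0 = $60.00
Total = $1200.00 + $60.00 = $1260.00

$1260.00


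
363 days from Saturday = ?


Start: Saturday (index 5)
(5 + 363) mod 7
= 368 mod 7
= 4
Index 4 → Friday

Friday


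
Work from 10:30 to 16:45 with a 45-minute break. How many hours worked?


Total time = (16×60+45) - (10×60+30)
= 1005 - 630 = 375 min
Minus break: 375 - 45 = 330 min
= 5h 30m

5h 30m (330 minutes)


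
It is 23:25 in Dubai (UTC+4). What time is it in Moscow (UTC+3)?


22:25

Time difference = UTC+3 - UTC+4 = -1 hours
New hour = (23 -1) mod 24
= 22 mod 24 = 22
Minutes unchanged → 22:25


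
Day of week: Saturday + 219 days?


Monday

Start: Saturday (index 5)
(5 + 219) mod 7
= 224 mod 7
= 0
Index 0 → Monday


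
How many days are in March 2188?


Month: March (month 3)
March has 31 days

31 days


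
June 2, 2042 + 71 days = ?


August 12, 2042

Start: June 2, 2042
Add 71 days
June 2 → July 1: 30 - 2 + 1 = 29 days (71 - 29 = 42 left)
July 1 → August 1: 31 - 1 + 1 = 31 days (42 - 31 = 11 left)
August 1 + 11 = August 12, 2042


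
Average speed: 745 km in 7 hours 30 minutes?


Distance: 745 km
Time: 7h 30m = 450 min = 450/60 = 15/2 hours
Speed = 745 ÷ (15/2) = 745 × 2 / 15 = 1490/15 ≈ 99.3 km/h

99.3 km/h


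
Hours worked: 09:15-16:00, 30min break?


Total time = (16×60+0) - (9×60+15)
= 960 - 555 = 405 min
Minus break: 405 - 30 = 375 min
= 6h 15m

6h 15m (375 minutes)


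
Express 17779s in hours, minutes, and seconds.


4h 56m 19s

Hours: 17779 ÷ 3600 = 4 remainder 3379
Minutes: 3379 ÷ 60 = 56 remainder 19
Seconds: 19


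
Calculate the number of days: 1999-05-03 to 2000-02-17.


290 days

From May 3, 1999 to February 17, 2000
Rest of May 1999: 31 - 3 = 28
Full months: June 30, July 31, August 31, September 30, October 31, November 30, December 31, January 31
Days into February 2000: 17
Total = 28 + 30 + 31 + 31 + 30 + 31 + 30 + 31 + 31 + 17 = 290 days


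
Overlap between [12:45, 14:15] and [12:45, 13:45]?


60 minutes

Meeting A: 765-855 (in minutes from midnight)
Meeting B: 765-825
Overlap start = max(765, 765) = 765
Overlap end = min(855, 825) = 825
Overlap = max(0, 825 - 765) = 60 min


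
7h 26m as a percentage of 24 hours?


0.3097 (30.97%)

Total minutes: 7×60 + 26 = 446
Day = 24×60 = 1440 minutes
Fraction = 446/1440 ≈ 0.3097
As a percentage: 446/1440 × 100 ≈ 30.97%


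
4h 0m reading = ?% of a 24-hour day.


Time: 240 minutes
Day: 1440 minutes
Percentage = (240/1440) × 100 ≈ 16.7%

16.7%


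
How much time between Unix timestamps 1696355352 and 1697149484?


794132 seconds (220.6 hours / 9.19 days)

Difference = 1697149484 - 1696355352 = 794132 seconds
In hours: 794132 / 3600 ≈ 220.6
In days: 794132 / 86400 ≈ 9.19


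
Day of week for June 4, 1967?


Zeller's congruence:
q=4, m=6, k=67, j=19
h = (4 + ⌊13×7/5⌋ + 67 + ⌊67/4⌋ + ⌊19/4⌋ - 2×19) mod 7
= (4 + 18 + 67 + 16 + 4 - 38) mod 7
= 71 mod 7 = 1
h=1 → Sunday

Sunday


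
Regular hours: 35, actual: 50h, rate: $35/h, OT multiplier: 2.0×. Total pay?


$2275.00

Regular: 35h × $35 = $1225.00
Overtime: 50 - 35 = 15h
OT pay: 15h × $35 × 2.0 = $1050.00
Total = $1225.00 + $1050.00 = $2275.00


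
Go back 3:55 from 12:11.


Start: 731 minutes from midnight
Subtract: 235 minutes
Remaining: 731 - 235 = 496
Hours: 8, Minutes: 16

08:16


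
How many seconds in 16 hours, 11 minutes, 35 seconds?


Hours: 16 × 3600 = 57600
Minutes: 11 × 60 = 660
Seconds: 35
Total = 57600 + 660 + 35 = 58295

58295 seconds


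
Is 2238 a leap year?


Rules: divisible by 4 AND (not by 100 OR by 400)
2238 ÷ 4 = 559 remainder 2 → not divisible by 4
Not divisible by 4 → not a leap year

No


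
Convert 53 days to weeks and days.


Weeks: 53 ÷ 7 = 7 remainder 4

7 weeks 4 days


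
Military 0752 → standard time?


Hour: 7
7 < 12 → AM

7:52 AM


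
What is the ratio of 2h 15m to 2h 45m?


9:11 (0.82)

Duration 1: 135 minutes
Duration 2: 165 minutes
Ratio = 135:165
GCD = 15
Simplified = 9:11
As a decimal: 9/11 ≈ 0.82


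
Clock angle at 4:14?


Hour hand = 4×30 + 14×0.5 = 127.0°
Minute hand = 14×6 = 84°
Difference = |127.0 - 84| = 43.0°

43.0°


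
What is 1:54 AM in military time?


01:54

Input: 1:54 AM
AM hour stays: 1


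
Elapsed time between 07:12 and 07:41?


0h 29m

End time in minutes: 7×60 + 41 = 461
Start time in minutes: 7×60 + 12 = 432
Difference = 461 - 432 = 29 minutes
= 0 hours 29 minutes


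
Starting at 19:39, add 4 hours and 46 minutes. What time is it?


00:25 (next day)

Start: 1179 minutes from midnight
Add: 286 minutes
Total: 1465 minutes
Hours: 1465 ÷ 60 = 24 remainder 25
24 ≥ 24 → 24 - 24 = 0 (next day)


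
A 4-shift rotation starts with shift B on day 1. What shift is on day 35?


Shifts: A, B, C, D
Start: B (index 1)
Day 35: (1 + 35 - 1) mod 4
= 35 mod 4
= 3
Index 3 → shift D

Shift D


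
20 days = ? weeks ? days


2 weeks 6 days

Weeks: 20 ÷ 7 = 2 remainder 6


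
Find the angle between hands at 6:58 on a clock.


139.0°

Hour hand = 6×30 + 58×0.5 = 209.0°
Minute hand = 58×6 = 348°
Difference = |209.0 - 348| = 139.0°


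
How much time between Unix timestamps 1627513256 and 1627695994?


182738 seconds (50.8 hours / 2.12 days)

Difference = 1627695994 - 1627513256 = 182738 seconds
In hours: 182738 / 3600 ≈ 50.8
In days: 182738 / 86400 ≈ 2.12


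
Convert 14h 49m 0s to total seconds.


53340 seconds

Hours: 14 × 3600 = 50400
Minutes: 49 × 60 = 2940
Seconds: 0
Total = 50400 + 2940 + 0 = 53340


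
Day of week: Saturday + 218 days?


Start: Saturday (index 5)
(5 + 218) mod 7
= 223 mod 7
= 6
Index 6 → Sunday

Sunday


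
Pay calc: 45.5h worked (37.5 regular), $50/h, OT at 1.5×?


$2475.00

Regular: 37.5h × $50 = $1875.00
Overtime: 45.5 - 37.5 = 8.0h
OT pay: 8.0h × $50 × 1.5 = $600.00
Total = $1875.00 + $600.00 = $2475.00


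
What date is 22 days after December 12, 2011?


Start: December 12, 2011
Add 22 days
December 12 → January 1: 31 - 12 + 1 = 20 days (22 - 20 = 2 left)
January 1 + 2 = January 3, 2012

January 3, 2012


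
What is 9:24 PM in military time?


Input: 9:24 PM
PM: 9 + 12 = 21

21:24


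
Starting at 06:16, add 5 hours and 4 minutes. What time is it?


Start: 376 minutes from midnight
Add: 304 minutes
Total: 680 minutes
Hours: 680 ÷ 60 = 11 remainder 20

11:20


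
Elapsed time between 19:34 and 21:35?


End time in minutes: 21×60 + 35 = 1295
Start time in minutes: 19×60 + 34 = 1174
Difference = 1295 - 1174 = 121 minutes
= 2 hours 1 minutes

2h 1m


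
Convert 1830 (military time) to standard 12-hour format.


6:30 PM

Hour: 18
18 - 12 = 6 → PM


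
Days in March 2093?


31 days

Month: March (month 3)
March has 31 days


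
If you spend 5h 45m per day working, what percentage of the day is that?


24.0%

Time: 345 minutes
Day: 1440 minutes
Percentage = (345/1440) × 100 ≈ 24.0%


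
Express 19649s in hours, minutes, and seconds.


5h 27m 29s

Hours: 19649 ÷ 3600 = 5 remainder 1649
Minutes: 1649 ÷ 60 = 27 remainder 29
Seconds: 29


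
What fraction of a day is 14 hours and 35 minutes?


Total minutes: 14×60 + 35 = 875
Day = 24×60 = 1440 minutes
Fraction = 875/1440 ≈ 0.6076
As a percentage: 875/1440 × 100 ≈ 60.76%

0.6076 (60.76%)


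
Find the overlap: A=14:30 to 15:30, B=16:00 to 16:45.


Meeting A: 870-930 (in minutes from midnight)
Meeting B: 960-1005
Overlap start = max(870, 960) = 960
Overlap end = min(930, 1005) = 930
Overlap = max(0, 930 - 960) = 0 min

0 minutes


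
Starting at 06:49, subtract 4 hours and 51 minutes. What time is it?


01:58

Start: 409 minutes from midnight
Subtract: 291 minutes
Remaining: 409 - 291 = 118
Hours: 1, Minutes: 58


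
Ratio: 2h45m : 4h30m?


Duration 1: 165 minutes
Duration 2: 270 minutes
Ratio = 165:270
GCD = 15
Simplified = 11:18
As a decimal: 11/18 ≈ 0.61

11:18 (0.61)


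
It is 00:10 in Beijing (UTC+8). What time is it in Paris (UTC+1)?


Time difference = UTC+1 - UTC+8 = -7 hours
New hour = (0 -7) mod 24
= -7 mod 24 = 17
Minutes unchanged → 17:10; -7 < 0 → previous day

17:10 (previous day)


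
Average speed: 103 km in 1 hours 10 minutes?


88.3 km/h

Distance: 103 km
Time: 1h 10m = 70 min = 70/60 = 7/6 hours
Speed = 103 ÷ (7/6) = 103 × 6 / 7 = 618/7 ≈ 88.3 km/h


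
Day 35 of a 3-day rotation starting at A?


Shifts: A, B, C
Start: A (index 0)
Day 35: (0 + 35 - 1) mod 3
= 34 mod 3
= 1
Index 1 → shift B

Shift B


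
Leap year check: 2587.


Rules: divisible by 4 AND (not by 100 OR by 400)
2587 ÷ 4 = 646 remainder 3 → not divisible by 4
Not divisible by 4 → not a leap year

No


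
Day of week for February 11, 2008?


Monday

Zeller's congruence:
q=11, m=14, k=7, j=20
h = (11 + ⌊13×15/5⌋ + 7 + ⌊7/4⌋ + ⌊20/4⌋ - 2×20) mod 7
= (11 + 39 + 7 + 1 + 5 - 40) mod 7
= 23 mod 7 = 2
h=2 → Monday


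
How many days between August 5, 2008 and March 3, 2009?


210 days

From August 5, 2008 to March 3, 2009
Rest of August 2008: 31 - 5 = 26
Full months: September 30, October 31, November 30, December 31, January 31, February 2009 28
Days into March 2009: 3
Total = 26 + 30 + 31 + 30 + 31 + 31 + 28 + 3 = 210 days
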